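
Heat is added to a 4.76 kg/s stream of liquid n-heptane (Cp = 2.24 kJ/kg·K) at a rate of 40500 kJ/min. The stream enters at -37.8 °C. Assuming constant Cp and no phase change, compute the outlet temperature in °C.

Q = 40500 kJ/min = 675 kJ/s
ΔT = Q/(ṁ·Cp) = 675/(4.76×2.24) = 63.307 K
T_out = -37.8 + 63.307 = 25.507 °C

T_out = 25.5 °C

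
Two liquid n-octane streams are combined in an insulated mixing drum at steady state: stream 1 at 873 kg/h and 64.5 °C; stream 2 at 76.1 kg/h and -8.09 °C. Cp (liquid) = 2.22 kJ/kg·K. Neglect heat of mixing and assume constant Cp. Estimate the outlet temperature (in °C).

Energy balance with Q = 0: Σ ṁᵢCp,ᵢ(T_out − Tᵢ) = 0
Σ ṁᵢCp,ᵢTᵢ = 873×2.22×64.5 + 76.1×2.22×-8.09 = 123640
Σ ṁᵢCp,ᵢ = 873×2.22 + 76.1×2.22 = 2107
T_out = 123640 / 2107 = 58.68 °C

T_out = 58.7 °C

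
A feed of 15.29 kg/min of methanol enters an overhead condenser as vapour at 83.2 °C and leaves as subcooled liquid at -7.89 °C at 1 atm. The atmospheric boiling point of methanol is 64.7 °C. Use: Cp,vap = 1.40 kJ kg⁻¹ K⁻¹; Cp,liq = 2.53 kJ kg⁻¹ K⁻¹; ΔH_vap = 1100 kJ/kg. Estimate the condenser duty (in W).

Q_c = 334000 W

vapour 83.2→64.7 °C: -25.9 kJ/kg
condensation at 64.7 °C: -1100 kJ/kg
liquid 64.7→-7.89 °C: -183.65 kJ/kg
Δh = -25.9 + -1100 + -183.65 = -1309.6 kJ/kg
Q = ṁ·Δh = 15.29 kg/min × -1309.6 kJ/kg = -20023 kJ/min
|Q| = 333.72 kW = 333720 W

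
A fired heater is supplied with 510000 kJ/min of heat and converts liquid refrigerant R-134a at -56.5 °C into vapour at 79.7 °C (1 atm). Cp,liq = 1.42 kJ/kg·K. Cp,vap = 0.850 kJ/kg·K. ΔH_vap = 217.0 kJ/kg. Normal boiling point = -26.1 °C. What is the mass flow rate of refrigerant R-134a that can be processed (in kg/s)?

Δh = 1.42×(-26.1−-56.5) + 217.0 + 0.850×(79.7−-26.1) = 350.1 kJ/kg
Q = 510000 kJ/min = 8500 kJ/s = 8500 kJ/s
ṁ = Q/Δh = 8500 / 350.1 = 24.279 kg/s

ṁ = 24.3 kg/s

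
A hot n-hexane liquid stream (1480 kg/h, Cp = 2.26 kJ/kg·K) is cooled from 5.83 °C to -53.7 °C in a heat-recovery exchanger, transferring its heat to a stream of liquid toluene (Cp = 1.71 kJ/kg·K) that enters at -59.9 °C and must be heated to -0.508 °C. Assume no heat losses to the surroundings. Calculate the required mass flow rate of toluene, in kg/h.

Heat released by hot stream: Q = 1480 × 2.26 × (5.83 − -53.7) = 199120 kJ/h
Energy balance on cold side (adiabatic exchanger): Q = ṁ_c·Cp_c·(T_c,out − T_c,in)
ṁ_c = 199120 / [1.71 × (-0.508 − -59.9)] = 1960.6 kg/h

ṁ_c = 1960 kg/h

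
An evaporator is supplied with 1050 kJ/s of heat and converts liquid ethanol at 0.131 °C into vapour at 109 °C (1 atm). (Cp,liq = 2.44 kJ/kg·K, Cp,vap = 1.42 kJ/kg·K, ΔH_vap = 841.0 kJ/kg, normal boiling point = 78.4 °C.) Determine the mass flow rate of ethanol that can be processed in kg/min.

ṁ = 58.6 kg/min

Δh = 2.44×(78.4−0.131) + 841.0 + 1.42×(109−78.4) = 1075.4 kJ/kg
Q = 1050 kJ/s = 1050 kJ/s = 63000 kJ/min
ṁ = Q/Δh = 63000 / 1075.4 = 58.581 kg/min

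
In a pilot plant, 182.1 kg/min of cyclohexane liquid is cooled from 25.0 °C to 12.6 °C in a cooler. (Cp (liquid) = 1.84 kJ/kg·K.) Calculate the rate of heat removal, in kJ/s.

Q_c = 69.2 kJ/s

Q = ṁ·Cp·ΔT = 182.1 × 1.84 × (12.6 − 25.0) = -4154.8 kJ/min
Converting: 4154.8 / 60 s = 69.247 kW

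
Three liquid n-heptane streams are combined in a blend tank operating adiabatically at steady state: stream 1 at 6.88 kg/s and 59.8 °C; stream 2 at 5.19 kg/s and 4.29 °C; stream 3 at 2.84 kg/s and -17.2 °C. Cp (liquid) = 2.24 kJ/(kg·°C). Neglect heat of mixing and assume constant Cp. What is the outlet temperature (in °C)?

T_out = 25.8 °C

Energy balance with Q = 0: Σ ṁᵢCp,ᵢ(T_out − Tᵢ) = 0
Σ ṁᵢCp,ᵢTᵢ = 6.88×2.24×59.8 + 5.19×2.24×4.29 + 2.84×2.24×-17.2 = 862.04
Σ ṁᵢCp,ᵢ = 6.88×2.24 + 5.19×2.24 + 2.84×2.24 = 33.398
T_out = 862.04 / 33.398 = 25.811 °C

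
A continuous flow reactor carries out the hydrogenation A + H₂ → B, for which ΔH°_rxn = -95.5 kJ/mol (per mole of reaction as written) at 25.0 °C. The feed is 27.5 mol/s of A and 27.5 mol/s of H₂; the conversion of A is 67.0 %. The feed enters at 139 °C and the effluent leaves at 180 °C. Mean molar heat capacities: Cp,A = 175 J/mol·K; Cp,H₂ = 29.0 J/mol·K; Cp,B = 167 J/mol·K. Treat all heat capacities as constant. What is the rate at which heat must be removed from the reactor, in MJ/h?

Extent of reaction ξ = 0.670 × 27.5 = 18.425 mol/s
Reaction term: ξ·ΔH°_rxn = 18.425 × -95.5 = -1759.6 kJ/s
Sensible, feed 139→25 °C: -639.54 kJ/s
Outlet flows (mol/s): A 9.075, H₂ 9.075, B 18.425
Sensible, products 25→180 °C: 763.88 kJ/s
Q = ΔH = -1635.2 kJ/s = -1635.2 kW
Heat removed = 5886.9 MJ/h

Q_out = 5890 MJ/h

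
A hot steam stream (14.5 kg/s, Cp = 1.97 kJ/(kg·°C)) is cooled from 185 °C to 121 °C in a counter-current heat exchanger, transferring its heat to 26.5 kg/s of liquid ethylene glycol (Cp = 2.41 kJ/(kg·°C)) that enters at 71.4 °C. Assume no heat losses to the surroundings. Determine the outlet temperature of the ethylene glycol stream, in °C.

Heat released by hot stream: Q = 14.5 × 1.97 × (185 − 121) = 1828.2 kJ/s
Energy balance on cold side (adiabatic exchanger): Q = ṁ_c·Cp_c·(T_c,out − T_c,in)
T_c,out = 71.4 + 1828.2/(26.5 × 2.41) = 100.03 °C

T_c,out = 100 °C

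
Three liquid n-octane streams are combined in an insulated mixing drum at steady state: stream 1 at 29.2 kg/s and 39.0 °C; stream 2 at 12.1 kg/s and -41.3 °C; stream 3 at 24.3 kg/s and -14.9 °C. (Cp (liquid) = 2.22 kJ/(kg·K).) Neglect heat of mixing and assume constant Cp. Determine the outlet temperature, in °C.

T_out = 4.22 °C

Adiabatic, steady state ⇒ Σ ṁᵢCp,ᵢ(T_out − Tᵢ) = 0
T_out = Σ ṁᵢCp,ᵢTᵢ / Σ ṁᵢCp,ᵢ
      = 614.94 / 145.63 = 4.2226 °C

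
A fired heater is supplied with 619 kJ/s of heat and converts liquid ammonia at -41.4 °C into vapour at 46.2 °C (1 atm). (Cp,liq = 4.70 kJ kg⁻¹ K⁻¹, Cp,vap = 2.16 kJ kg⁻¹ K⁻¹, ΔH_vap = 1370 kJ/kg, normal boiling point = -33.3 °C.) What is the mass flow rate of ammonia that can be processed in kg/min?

Δh = 4.70×(-33.3−-41.4) + 1370 + 2.16×(46.2−-33.3) = 1579.8 kJ/kg
Q = 619 kJ/s = 619 kJ/s = 37140 kJ/min
ṁ = Q/Δh = 37140 / 1579.8 = 23.509 kg/min

ṁ = 23.5 kg/min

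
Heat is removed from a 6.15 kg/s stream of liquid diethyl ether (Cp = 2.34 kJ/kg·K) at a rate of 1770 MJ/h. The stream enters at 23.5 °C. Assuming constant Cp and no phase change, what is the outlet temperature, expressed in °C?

Q = 1770 MJ/h = 491.67 kJ/s
ΔT = Q/(ṁ·Cp) = 491.67/(6.15×2.34) = 34.165 K
T_out = 23.5 − 34.165 = -10.665 °C

T_out = -10.7 °C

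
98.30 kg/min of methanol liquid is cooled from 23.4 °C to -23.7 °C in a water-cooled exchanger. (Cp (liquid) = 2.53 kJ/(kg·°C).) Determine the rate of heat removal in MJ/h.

Q = ṁ·Cp·ΔT = 98.30 × 2.53 × (-23.7 − 23.4) = -11714 kJ/min
Converting: 11714 / 60 s = 195.23 kW
Cooling duty = 702.82 MJ/h

Q_c = 703 MJ/h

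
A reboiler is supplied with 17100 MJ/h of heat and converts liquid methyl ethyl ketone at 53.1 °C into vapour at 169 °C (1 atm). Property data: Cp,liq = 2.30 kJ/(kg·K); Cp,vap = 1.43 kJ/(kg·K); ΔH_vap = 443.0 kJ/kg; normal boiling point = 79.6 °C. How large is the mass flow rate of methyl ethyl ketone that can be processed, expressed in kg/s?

Δh = 2.30×(79.6−53.1) + 443.0 + 1.43×(169−79.6) = 631.79 kJ/kg
Q = 17100 MJ/h = 4750 kJ/s = 4750 kJ/s
ṁ = Q/Δh = 4750 / 631.79 = 7.5183 kg/s

ṁ = 7.52 kg/s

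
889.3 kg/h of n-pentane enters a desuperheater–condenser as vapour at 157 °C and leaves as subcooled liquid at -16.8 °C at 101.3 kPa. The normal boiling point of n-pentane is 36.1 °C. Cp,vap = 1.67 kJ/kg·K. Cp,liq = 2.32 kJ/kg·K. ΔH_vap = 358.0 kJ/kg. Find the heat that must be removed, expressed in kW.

Q_c = 169 kW

vapour 157→36.1 °C: -201.9 kJ/kg
condensation at 36.1 °C: -358 kJ/kg
liquid 36.1→-16.8 °C: -122.73 kJ/kg
Δh = -201.9 + -358 + -122.73 = -682.63 kJ/kg
Q = ṁ·Δh = 889.3 kg/h × -682.63 kJ/kg = -607060 kJ/h
|Q| = 168.63 kW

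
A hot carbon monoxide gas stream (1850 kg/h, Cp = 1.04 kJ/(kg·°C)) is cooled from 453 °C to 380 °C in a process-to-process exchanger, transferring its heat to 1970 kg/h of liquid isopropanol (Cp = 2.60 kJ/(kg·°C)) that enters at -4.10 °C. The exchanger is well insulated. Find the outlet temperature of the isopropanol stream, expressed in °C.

Heat released by hot stream: Q = 1850 × 1.04 × (453 − 380) = 140450 kJ/h
Energy balance on cold side (adiabatic exchanger): Q = ṁ_c·Cp_c·(T_c,out − T_c,in)
T_c,out = -4.10 + 140450/(1970 × 2.60) = 23.321 °C

T_c,out = 23.3 °C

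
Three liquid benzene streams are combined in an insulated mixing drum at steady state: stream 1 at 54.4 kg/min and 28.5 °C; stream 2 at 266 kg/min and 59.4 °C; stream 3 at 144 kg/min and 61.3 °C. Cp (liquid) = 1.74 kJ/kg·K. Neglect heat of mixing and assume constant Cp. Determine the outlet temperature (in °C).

Energy balance with Q = 0: Σ ṁᵢCp,ᵢ(T_out − Tᵢ) = 0
T_out = Σ ṁᵢCp,ᵢTᵢ / Σ ṁᵢCp,ᵢ
      = 45550 / 808.06 = 56.37 °C

T_out = 56.4 °C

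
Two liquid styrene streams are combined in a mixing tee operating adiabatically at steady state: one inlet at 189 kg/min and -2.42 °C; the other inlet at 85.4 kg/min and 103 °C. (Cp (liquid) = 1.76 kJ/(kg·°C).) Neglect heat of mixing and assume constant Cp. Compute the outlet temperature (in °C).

Energy balance with Q = 0: Σ ṁᵢCp,ᵢ(T_out − Tᵢ) = 0
T_out = Σ ṁᵢCp,ᵢTᵢ / Σ ṁᵢCp,ᵢ
      = 14676 / 482.94 = 30.389 °C

T_out = 30.4 °C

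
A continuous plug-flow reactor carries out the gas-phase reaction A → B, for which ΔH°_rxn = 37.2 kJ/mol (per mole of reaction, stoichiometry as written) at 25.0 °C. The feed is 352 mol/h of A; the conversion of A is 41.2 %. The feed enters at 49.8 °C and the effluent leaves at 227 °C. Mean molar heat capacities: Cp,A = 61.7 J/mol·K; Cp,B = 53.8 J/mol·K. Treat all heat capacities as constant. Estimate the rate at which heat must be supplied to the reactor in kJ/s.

Extent of reaction ξ = 0.412 × 352 = 145.02 mol/h
Reaction term: ξ·ΔH°_rxn = 145.02 × 37.2 = 5394.9 kJ/h
Sensible, feed 49.8→25 °C: -538.62 kJ/h
Outlet flows (mol/h): A 206.98, B 145.02
Sensible, products 25→227 °C: 4155.7 kJ/h
Q = ΔH = 9012 kJ/h = 2.5033 kW
Heat supplied = 2.5033 kJ/s

Q_in = 2.50 kJ/s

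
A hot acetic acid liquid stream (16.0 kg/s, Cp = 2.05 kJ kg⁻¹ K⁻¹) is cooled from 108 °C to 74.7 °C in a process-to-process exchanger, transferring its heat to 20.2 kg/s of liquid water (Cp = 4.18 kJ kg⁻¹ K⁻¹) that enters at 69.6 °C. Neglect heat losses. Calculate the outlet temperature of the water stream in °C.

Heat released by hot stream: Q = 16.0 × 2.05 × (108 − 74.7) = 1092.2 kJ/s
Energy balance on cold side (adiabatic exchanger): Q = ṁ_c·Cp_c·(T_c,out − T_c,in)
T_c,out = 69.6 + 1092.2/(20.2 × 4.18) = 82.536 °C

T_c,out = 82.5 °C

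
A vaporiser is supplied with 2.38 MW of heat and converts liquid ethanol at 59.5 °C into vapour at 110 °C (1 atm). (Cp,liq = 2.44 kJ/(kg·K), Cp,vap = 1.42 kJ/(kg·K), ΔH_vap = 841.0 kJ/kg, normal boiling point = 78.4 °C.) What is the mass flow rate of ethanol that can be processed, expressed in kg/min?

Δh = 2.44×(78.4−59.5) + 841.0 + 1.42×(110−78.4) = 931.99 kJ/kg
Q = 2.38 MW = 2380 kJ/s = 142800 kJ/min
ṁ = Q/Δh = 142800 / 931.99 = 153.22 kg/min

ṁ = 153 kg/min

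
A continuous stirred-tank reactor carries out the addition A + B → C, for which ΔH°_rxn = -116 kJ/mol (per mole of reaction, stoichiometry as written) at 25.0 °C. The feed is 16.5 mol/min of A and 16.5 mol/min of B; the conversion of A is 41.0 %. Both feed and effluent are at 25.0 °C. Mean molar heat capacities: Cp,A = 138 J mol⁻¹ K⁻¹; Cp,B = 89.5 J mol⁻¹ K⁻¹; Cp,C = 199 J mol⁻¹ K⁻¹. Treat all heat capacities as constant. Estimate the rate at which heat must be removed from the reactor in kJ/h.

Extent of reaction ξ = 0.410 × 16.5 = 6.765 mol/min
Reaction term: ξ·ΔH°_rxn = 6.765 × -116 = -784.74 kJ/min
Q = ΔH = -784.74 kJ/min = -13.079 kW
Heat removed = 47084 kJ/h

Q_out = 47100 kJ/h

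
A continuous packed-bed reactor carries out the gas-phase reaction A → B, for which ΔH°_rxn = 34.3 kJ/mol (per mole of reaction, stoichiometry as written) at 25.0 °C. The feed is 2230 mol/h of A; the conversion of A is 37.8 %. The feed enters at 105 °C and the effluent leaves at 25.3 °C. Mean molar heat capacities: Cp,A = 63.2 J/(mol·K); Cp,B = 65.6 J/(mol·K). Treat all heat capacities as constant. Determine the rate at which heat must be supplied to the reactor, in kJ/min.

Extent of reaction ξ = 0.378 × 2230 = 842.94 mol/h
Reaction term: ξ·ΔH°_rxn = 842.94 × 34.3 = 28913 kJ/h
Sensible, feed 105→25 °C: -11275 kJ/h
Outlet flows (mol/h): A 1387.1, B 842.94
Sensible, products 25→25.3 °C: 42.888 kJ/h
Q = ΔH = 17681 kJ/h = 4.9113 kW
Heat supplied = 294.68 kJ/min

Q_in = 295 kJ/min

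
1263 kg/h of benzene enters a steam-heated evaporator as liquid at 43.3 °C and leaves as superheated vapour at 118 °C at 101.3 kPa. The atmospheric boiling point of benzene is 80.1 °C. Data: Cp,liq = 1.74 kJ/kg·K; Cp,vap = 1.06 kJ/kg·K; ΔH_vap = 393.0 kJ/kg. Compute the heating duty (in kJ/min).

Q = 10500 kJ/min

liquid 43.3→80.1 °C: 64.032 kJ/kg
vaporisation at 80.1 °C: 393 kJ/kg
vapour 80.1→118 °C: 40.174 kJ/kg
Δh = 64.032 + 393 + 40.174 = 497.21 kJ/kg
Q = ṁ·Δh = 1263 kg/h × 497.21 kJ/kg = 627970 kJ/h
|Q| = 174.44 kW = 10466 kJ/min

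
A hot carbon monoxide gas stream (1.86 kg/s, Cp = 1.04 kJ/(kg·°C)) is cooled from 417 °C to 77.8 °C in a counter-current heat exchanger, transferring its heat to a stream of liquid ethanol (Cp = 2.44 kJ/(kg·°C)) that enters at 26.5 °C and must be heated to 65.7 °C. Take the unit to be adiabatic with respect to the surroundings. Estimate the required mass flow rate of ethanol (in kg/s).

ṁ_c = 6.86 kg/s

Heat released by hot stream: Q = 1.86 × 1.04 × (417 − 77.8) = 656.15 kJ/s
Energy balance on cold side (adiabatic exchanger): Q = ṁ_c·Cp_c·(T_c,out − T_c,in)
ṁ_c = 656.15 / [2.44 × (65.7 − 26.5)] = 6.86 kg/s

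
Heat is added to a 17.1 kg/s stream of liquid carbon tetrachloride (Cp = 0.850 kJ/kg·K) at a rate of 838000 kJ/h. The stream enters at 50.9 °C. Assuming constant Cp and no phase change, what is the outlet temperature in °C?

T_out = 66.9 °C

Q = 838000 kJ/h = 232.78 kJ/s
ΔT = Q/(ṁ·Cp) = 232.78/(17.1×0.850) = 16.015 K
T_out = 50.9 + 16.015 = 66.915 °C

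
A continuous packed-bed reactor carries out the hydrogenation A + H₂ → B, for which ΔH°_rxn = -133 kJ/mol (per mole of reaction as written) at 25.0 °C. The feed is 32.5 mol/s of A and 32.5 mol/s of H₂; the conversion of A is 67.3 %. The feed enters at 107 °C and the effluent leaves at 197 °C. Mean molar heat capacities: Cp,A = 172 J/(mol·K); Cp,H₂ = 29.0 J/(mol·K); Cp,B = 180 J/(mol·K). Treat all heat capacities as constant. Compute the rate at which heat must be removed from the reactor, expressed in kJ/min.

Extent of reaction ξ = 0.673 × 32.5 = 21.873 mol/s
Reaction term: ξ·ΔH°_rxn = 21.873 × -133 = -2909 kJ/s
Sensible, feed 107→25 °C: -535.66 kJ/s
Outlet flows (mol/s): A 10.627, H₂ 10.627, B 21.873
Sensible, products 25→197 °C: 1044.6 kJ/s
Q = ΔH = -2400.1 kJ/s = -2400.1 kW
Heat removed = 144010 kJ/min

Q_out = 144000 kJ/min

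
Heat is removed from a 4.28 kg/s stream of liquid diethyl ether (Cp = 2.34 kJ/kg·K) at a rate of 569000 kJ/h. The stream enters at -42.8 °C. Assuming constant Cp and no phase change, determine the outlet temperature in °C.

T_out = -58.6 °C

Q = 569000 kJ/h = 158.06 kJ/s
ΔT = Q/(ṁ·Cp) = 158.06/(4.28×2.34) = 15.782 K
T_out = -42.8 − 15.782 = -58.582 °C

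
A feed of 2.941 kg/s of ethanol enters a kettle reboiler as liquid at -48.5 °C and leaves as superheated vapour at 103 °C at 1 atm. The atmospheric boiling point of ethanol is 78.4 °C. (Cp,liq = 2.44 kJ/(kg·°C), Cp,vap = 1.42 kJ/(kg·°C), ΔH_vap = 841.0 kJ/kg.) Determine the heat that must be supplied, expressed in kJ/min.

Q = 209000 kJ/min

liquid -48.5→78.4 °C: 309.64 kJ/kg
vaporisation at 78.4 °C: 841 kJ/kg
vapour 78.4→103 °C: 34.932 kJ/kg
Δh = 309.64 + 841 + 34.932 = 1185.6 kJ/kg
Q = ṁ·Δh = 2.941 kg/s × 1185.6 kJ/kg = 3486.8 kJ/s
|Q| = 3486.8 kW = 209210 kJ/min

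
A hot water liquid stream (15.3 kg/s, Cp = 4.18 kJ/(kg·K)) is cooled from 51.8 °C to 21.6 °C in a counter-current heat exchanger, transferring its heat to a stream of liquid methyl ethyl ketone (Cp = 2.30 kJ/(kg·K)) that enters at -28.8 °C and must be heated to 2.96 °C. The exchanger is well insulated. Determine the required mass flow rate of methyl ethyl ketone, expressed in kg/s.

Heat released by hot stream: Q = 15.3 × 4.18 × (51.8 − 21.6) = 1931.4 kJ/s
Energy balance on cold side (adiabatic exchanger): Q = ṁ_c·Cp_c·(T_c,out − T_c,in)
ṁ_c = 1931.4 / [2.30 × (2.96 − -28.8)] = 26.44 kg/s

ṁ_c = 26.4 kg/s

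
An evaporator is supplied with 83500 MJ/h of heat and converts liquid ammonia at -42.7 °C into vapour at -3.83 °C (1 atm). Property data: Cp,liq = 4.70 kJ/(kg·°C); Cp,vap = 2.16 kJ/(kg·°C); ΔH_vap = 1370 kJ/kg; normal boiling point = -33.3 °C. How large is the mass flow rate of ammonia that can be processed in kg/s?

ṁ = 15.7 kg/s

Δh = 4.70×(-33.3−-42.7) + 1370 + 2.16×(-3.83−-33.3) = 1477.8 kJ/kg
Q = 83500 MJ/h = 23194 kJ/s = 23194 kJ/s
ṁ = Q/Δh = 23194 / 1477.8 = 15.695 kg/s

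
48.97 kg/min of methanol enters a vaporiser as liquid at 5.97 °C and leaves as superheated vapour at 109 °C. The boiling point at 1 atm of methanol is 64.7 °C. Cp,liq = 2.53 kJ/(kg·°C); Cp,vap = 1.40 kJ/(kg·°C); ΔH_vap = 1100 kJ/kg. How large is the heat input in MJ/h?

liquid 5.97→64.7 °C: 148.59 kJ/kg
vaporisation at 64.7 °C: 1100 kJ/kg
vapour 64.7→109 °C: 62.02 kJ/kg
Δh = 148.59 + 1100 + 62.02 = 1310.6 kJ/kg
Q = ṁ·Δh = 48.97 kg/min × 1310.6 kJ/kg = 64180 kJ/min
|Q| = 1069.7 kW = 3850.8 MJ/h

Q = 3850 MJ/h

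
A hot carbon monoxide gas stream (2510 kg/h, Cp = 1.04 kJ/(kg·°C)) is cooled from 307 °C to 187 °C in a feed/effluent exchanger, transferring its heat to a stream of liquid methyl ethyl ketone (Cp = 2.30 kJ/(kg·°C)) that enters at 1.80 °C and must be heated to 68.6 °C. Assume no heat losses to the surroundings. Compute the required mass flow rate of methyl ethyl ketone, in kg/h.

Heat released by hot stream: Q = 2510 × 1.04 × (307 − 187) = 313250 kJ/h
Energy balance on cold side (adiabatic exchanger): Q = ṁ_c·Cp_c·(T_c,out − T_c,in)
ṁ_c = 313250 / [2.30 × (68.6 − 1.80)] = 2038.8 kg/h

ṁ_c = 2040 kg/h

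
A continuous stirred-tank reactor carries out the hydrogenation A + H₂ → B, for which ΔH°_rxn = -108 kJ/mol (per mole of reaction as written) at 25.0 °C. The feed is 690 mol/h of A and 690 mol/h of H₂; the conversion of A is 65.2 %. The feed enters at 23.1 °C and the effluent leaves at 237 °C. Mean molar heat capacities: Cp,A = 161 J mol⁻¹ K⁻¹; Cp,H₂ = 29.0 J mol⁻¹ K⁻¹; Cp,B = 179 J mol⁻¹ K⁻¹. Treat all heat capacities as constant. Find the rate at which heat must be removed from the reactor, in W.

Extent of reaction ξ = 0.652 × 690 = 449.88 mol/h
Reaction term: ξ·ΔH°_rxn = 449.88 × -108 = -48587 kJ/h
Sensible, feed 23.1→25 °C: 249.09 kJ/h
Outlet flows (mol/h): A 240.12, H₂ 240.12, B 449.88
Sensible, products 25→237 °C: 26744 kJ/h
Q = ΔH = -21594 kJ/h = -5.9983 kW
Heat removed = 5998.3 W

Q_out = 6000 W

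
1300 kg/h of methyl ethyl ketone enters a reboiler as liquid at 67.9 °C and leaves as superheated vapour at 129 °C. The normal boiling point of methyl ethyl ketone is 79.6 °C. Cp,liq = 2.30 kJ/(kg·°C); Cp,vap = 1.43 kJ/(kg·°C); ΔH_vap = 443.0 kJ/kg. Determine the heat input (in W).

Q = 195000 W

liquid 67.9→79.6 °C: 26.91 kJ/kg
vaporisation at 79.6 °C: 443 kJ/kg
vapour 79.6→129 °C: 70.642 kJ/kg
Δh = 26.91 + 443 + 70.642 = 540.55 kJ/kg
Q = ṁ·Δh = 1300 kg/h × 540.55 kJ/kg = 702720 kJ/h
|Q| = 195.2 kW = 195200 W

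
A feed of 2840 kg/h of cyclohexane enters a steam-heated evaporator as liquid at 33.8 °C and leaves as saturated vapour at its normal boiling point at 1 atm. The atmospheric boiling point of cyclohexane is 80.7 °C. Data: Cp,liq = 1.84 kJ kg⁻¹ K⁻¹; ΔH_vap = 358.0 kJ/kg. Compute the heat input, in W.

Q = 351000 W

liquid 33.8→80.7 °C: 86.296 kJ/kg
vaporisation at 80.7 °C: 358 kJ/kg
Δh = 86.296 + 358 = 444.3 kJ/kg
Q = ṁ·Δh = 2840 kg/h × 444.3 kJ/kg = 1.2618e+06 kJ/h
|Q| = 350.5 kW = 350500 W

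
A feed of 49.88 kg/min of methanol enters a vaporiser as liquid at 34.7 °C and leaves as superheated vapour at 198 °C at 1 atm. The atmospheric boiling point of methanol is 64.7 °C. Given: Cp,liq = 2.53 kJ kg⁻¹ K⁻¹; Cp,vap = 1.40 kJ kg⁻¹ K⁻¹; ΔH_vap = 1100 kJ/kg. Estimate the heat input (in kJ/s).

liquid 34.7→64.7 °C: 75.9 kJ/kg
vaporisation at 64.7 °C: 1100 kJ/kg
vapour 64.7→198 °C: 186.62 kJ/kg
Δh = 75.9 + 1100 + 186.62 = 1362.5 kJ/kg
Q = ṁ·Δh = 49.88 kg/min × 1362.5 kJ/kg = 67962 kJ/min
|Q| = 1132.7 kW

Q = 1130 kJ/s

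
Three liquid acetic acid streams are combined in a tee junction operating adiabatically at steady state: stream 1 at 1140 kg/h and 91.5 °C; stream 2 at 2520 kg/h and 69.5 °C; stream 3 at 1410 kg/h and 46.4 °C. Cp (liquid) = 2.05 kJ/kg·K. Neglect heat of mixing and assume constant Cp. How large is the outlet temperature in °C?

Adiabatic, steady state ⇒ Σ ṁᵢCp,ᵢ(T_out − Tᵢ) = 0
T_out = Σ ṁᵢCp,ᵢTᵢ / Σ ṁᵢCp,ᵢ
      = 706990 / 10394 = 68.022 °C

T_out = 68.0 °C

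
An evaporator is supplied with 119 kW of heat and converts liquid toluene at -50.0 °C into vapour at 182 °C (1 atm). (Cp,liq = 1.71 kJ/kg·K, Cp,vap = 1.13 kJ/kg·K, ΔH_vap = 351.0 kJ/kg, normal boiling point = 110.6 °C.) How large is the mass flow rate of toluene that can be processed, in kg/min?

ṁ = 10.1 kg/min

Δh = 1.71×(110.6−-50.0) + 351.0 + 1.13×(182−110.6) = 706.31 kJ/kg
Q = 119 kW = 119 kJ/s = 7140 kJ/min
ṁ = Q/Δh = 7140 / 706.31 = 10.109 kg/min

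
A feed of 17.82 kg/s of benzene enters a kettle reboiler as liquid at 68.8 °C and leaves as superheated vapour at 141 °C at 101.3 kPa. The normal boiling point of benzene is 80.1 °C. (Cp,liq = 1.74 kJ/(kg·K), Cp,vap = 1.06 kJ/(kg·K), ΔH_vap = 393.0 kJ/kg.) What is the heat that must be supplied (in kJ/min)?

liquid 68.8→80.1 °C: 19.662 kJ/kg
vaporisation at 80.1 °C: 393 kJ/kg
vapour 80.1→141 °C: 64.554 kJ/kg
Δh = 19.662 + 393 + 64.554 = 477.22 kJ/kg
Q = ṁ·Δh = 17.82 kg/s × 477.22 kJ/kg = 8504 kJ/s
|Q| = 8504 kW = 510240 kJ/min

Q = 510000 kJ/min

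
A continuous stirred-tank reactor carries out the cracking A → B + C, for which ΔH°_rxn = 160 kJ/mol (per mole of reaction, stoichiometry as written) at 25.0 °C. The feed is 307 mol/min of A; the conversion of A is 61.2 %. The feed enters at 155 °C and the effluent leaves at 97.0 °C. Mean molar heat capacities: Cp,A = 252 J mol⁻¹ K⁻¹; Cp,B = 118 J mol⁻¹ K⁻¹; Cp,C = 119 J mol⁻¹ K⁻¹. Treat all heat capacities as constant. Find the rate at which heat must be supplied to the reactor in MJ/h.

Extent of reaction ξ = 0.612 × 307 = 187.88 mol/min
Reaction term: ξ·ΔH°_rxn = 187.88 × 160 = 30061 kJ/min
Sensible, feed 155→25 °C: -10057 kJ/min
Outlet flows (mol/min): A 119.12, B 187.88, C 187.88
Sensible, products 25→97.0 °C: 5367.3 kJ/min
Q = ΔH = 25371 kJ/min = 422.86 kW
Heat supplied = 1522.3 MJ/h

Q_in = 1520 MJ/h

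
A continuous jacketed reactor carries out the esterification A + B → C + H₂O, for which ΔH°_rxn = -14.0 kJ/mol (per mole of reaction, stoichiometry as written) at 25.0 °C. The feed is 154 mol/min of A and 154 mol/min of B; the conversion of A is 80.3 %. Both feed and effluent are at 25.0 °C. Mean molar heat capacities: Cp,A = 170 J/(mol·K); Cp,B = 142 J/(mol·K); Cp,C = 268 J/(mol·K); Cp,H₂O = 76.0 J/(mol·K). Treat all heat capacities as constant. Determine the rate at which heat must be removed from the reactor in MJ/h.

Q_out = 104 MJ/h

Extent of reaction ξ = 0.803 × 154 = 123.66 mol/min
Reaction term: ξ·ΔH°_rxn = 123.66 × -14.0 = -1731.3 kJ/min
Q = ΔH = -1731.3 kJ/min = -28.854 kW
Heat removed = 103.88 MJ/h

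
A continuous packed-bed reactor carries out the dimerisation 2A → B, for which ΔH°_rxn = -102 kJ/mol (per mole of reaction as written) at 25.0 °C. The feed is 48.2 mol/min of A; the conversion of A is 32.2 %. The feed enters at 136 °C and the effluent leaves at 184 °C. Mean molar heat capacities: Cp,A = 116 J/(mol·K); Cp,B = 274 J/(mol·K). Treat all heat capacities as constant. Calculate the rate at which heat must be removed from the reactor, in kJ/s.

Extent of reaction ξ = 0.322 × 48.2 / 2 = 7.7602 mol/min
Reaction term: ξ·ΔH°_rxn = 7.7602 × -102 = -791.54 kJ/min
Sensible, feed 136→25 °C: -620.62 kJ/min
Outlet flows (mol/min): A 32.68, B 7.7602
Sensible, products 25→184 °C: 940.82 kJ/min
Q = ΔH = -471.34 kJ/min = -7.8557 kW
Heat removed = 7.8557 kJ/s

Q_out = 7.86 kJ/s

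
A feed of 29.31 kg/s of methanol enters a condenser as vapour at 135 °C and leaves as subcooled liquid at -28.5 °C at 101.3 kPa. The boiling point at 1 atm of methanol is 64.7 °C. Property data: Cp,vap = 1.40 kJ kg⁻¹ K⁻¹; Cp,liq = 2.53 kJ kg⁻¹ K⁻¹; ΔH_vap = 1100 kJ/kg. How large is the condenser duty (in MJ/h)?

Q_c = 151000 MJ/h

vapour 135→64.7 °C: -98.42 kJ/kg
condensation at 64.7 °C: -1100 kJ/kg
liquid 64.7→-28.5 °C: -235.8 kJ/kg
Δh = -98.42 + -1100 + -235.8 = -1434.2 kJ/kg
Q = ṁ·Δh = 29.31 kg/s × -1434.2 kJ/kg = -42037 kJ/s
|Q| = 42037 kW = 151330 MJ/h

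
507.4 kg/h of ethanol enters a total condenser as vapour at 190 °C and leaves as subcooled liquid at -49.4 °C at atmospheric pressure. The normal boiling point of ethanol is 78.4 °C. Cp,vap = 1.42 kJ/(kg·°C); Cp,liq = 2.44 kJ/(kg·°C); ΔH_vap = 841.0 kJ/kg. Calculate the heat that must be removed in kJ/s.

vapour 190→78.4 °C: -158.47 kJ/kg
condensation at 78.4 °C: -841 kJ/kg
liquid 78.4→-49.4 °C: -311.83 kJ/kg
Δh = -158.47 + -841 + -311.83 = -1311.3 kJ/kg
Q = ṁ·Δh = 507.4 kg/h × -1311.3 kJ/kg = -665360 kJ/h
|Q| = 184.82 kW

Q_c = 185 kJ/s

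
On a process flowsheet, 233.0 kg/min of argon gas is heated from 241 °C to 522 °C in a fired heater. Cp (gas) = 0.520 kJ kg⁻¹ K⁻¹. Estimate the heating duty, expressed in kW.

Q = ṁ·Cp·ΔT = 233.0 × 0.520 × (522 − 241) = 34046 kJ/min
Converting: 34046 / 60 s = 567.43 kW

Q = 567 kW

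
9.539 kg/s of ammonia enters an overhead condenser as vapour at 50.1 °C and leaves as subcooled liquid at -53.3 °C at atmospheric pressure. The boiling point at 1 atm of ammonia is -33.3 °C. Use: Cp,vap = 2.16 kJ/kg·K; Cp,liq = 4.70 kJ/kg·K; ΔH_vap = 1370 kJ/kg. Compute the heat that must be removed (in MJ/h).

vapour 50.1→-33.3 °C: -180.14 kJ/kg
condensation at -33.3 °C: -1370 kJ/kg
liquid -33.3→-53.3 °C: -94 kJ/kg
Δh = -180.14 + -1370 + -94 = -1644.1 kJ/kg
Q = ṁ·Δh = 9.539 kg/s × -1644.1 kJ/kg = -15683 kJ/s
|Q| = 15683 kW = 56461 MJ/h

Q_c = 56500 MJ/h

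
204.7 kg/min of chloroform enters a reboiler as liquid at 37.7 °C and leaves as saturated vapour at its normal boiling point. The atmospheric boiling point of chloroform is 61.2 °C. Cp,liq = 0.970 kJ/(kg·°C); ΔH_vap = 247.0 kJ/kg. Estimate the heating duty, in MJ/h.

liquid 37.7→61.2 °C: 22.795 kJ/kg
vaporisation at 61.2 °C: 247 kJ/kg
Δh = 22.795 + 247 = 269.8 kJ/kg
Q = ṁ·Δh = 204.7 kg/min × 269.8 kJ/kg = 55227 kJ/min
|Q| = 920.45 kW = 3313.6 MJ/h

Q = 3310 MJ/h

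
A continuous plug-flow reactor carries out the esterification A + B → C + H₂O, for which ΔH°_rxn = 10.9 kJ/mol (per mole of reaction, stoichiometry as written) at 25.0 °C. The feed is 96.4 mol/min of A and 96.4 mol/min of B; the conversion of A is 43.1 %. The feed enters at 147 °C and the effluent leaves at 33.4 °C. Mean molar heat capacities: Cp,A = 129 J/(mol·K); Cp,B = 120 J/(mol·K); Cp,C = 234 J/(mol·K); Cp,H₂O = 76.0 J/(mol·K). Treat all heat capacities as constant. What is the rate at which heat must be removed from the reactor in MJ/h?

Q_out = 135 MJ/h

Extent of reaction ξ = 0.431 × 96.4 = 41.548 mol/min
Reaction term: ξ·ΔH°_rxn = 41.548 × 10.9 = 452.88 kJ/min
Sensible, feed 147→25 °C: -2928.4 kJ/min
Outlet flows (mol/min): A 54.852, B 54.852, C 41.548, H₂O 41.548
Sensible, products 25→33.4 °C: 222.92 kJ/min
Q = ΔH = -2252.6 kJ/min = -37.544 kW
Heat removed = 135.16 MJ/h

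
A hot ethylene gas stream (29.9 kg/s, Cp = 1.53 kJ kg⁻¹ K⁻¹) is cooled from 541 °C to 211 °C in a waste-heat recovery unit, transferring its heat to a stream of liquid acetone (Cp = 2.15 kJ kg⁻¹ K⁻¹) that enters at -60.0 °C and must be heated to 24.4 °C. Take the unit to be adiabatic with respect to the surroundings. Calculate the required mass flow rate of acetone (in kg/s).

ṁ_c = 83.2 kg/s

Heat released by hot stream: Q = 29.9 × 1.53 × (541 − 211) = 15097 kJ/s
Energy balance on cold side (adiabatic exchanger): Q = ṁ_c·Cp_c·(T_c,out − T_c,in)
ṁ_c = 15097 / [2.15 × (24.4 − -60.0)] = 83.195 kg/s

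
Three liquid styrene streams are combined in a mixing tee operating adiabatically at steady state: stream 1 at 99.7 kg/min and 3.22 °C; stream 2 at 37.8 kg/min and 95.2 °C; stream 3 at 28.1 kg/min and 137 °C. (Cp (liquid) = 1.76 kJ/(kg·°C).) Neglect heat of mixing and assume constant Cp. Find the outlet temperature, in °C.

Energy balance with Q = 0: Σ ṁᵢCp,ᵢ(T_out − Tᵢ) = 0
Σ ṁᵢCp,ᵢTᵢ = 99.7×1.76×3.22 + 37.8×1.76×95.2 + 28.1×1.76×137 = 13674
Σ ṁᵢCp,ᵢ = 99.7×1.76 + 37.8×1.76 + 28.1×1.76 = 291.46
T_out = 13674 / 291.46 = 46.916 °C

T_out = 46.9 °C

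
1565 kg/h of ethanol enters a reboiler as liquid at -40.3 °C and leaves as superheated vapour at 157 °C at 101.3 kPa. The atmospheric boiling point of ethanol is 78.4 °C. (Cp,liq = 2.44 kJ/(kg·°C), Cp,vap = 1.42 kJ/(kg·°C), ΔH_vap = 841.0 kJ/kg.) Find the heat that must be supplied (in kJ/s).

liquid -40.3→78.4 °C: 289.63 kJ/kg
vaporisation at 78.4 °C: 841 kJ/kg
vapour 78.4→157 °C: 111.61 kJ/kg
Δh = 289.63 + 841 + 111.61 = 1242.2 kJ/kg
Q = ṁ·Δh = 1565 kg/h × 1242.2 kJ/kg = 1.9441e+06 kJ/h
|Q| = 540.03 kW

Q = 540 kJ/s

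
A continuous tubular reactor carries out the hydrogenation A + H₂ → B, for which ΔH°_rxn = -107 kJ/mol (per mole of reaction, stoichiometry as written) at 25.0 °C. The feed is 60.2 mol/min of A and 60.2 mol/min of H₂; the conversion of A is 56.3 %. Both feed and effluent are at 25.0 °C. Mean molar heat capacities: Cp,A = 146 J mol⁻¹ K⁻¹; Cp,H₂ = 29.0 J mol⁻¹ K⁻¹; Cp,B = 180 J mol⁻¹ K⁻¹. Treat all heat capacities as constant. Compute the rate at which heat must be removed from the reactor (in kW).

Q_out = 60.4 kW

Extent of reaction ξ = 0.563 × 60.2 = 33.893 mol/min
Reaction term: ξ·ΔH°_rxn = 33.893 × -107 = -3626.5 kJ/min
Q = ΔH = -3626.5 kJ/min = -60.442 kW
Heat removed = 60.442 kW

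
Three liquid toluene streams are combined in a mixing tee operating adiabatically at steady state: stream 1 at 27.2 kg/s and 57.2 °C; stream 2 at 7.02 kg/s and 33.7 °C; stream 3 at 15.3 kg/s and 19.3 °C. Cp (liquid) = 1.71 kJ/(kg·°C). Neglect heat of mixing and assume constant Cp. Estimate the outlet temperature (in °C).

T_out = 42.2 °C

No heat crosses the boundary, so H_out = H_in.
Σ ṁᵢCp,ᵢTᵢ = 27.2×1.71×57.2 + 7.02×1.71×33.7 + 15.3×1.71×19.3 = 3570
Σ ṁᵢCp,ᵢ = 27.2×1.71 + 7.02×1.71 + 15.3×1.71 = 84.679
T_out = 3570 / 84.679 = 42.159 °C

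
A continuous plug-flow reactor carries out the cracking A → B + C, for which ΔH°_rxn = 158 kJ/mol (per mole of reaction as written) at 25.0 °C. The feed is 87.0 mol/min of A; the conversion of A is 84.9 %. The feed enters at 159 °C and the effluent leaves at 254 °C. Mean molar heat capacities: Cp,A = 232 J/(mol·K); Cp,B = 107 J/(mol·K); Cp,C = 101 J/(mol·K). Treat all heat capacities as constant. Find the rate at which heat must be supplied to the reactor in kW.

Extent of reaction ξ = 0.849 × 87.0 = 73.863 mol/min
Reaction term: ξ·ΔH°_rxn = 73.863 × 158 = 11670 kJ/min
Sensible, feed 159→25 °C: -2704.7 kJ/min
Outlet flows (mol/min): A 13.137, B 73.863, C 73.863
Sensible, products 25→254 °C: 4216.2 kJ/min
Q = ΔH = 13182 kJ/min = 219.7 kW
Heat supplied = 219.7 kW

Q_in = 220 kW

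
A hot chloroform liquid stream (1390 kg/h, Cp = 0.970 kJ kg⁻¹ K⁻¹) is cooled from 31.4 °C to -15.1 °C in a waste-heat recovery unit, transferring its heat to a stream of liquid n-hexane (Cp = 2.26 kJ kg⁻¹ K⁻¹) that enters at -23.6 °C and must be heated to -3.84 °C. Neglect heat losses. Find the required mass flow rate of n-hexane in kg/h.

ṁ_c = 1400 kg/h

Heat released by hot stream: Q = 1390 × 0.970 × (31.4 − -15.1) = 62696 kJ/h
Energy balance on cold side (adiabatic exchanger): Q = ṁ_c·Cp_c·(T_c,out − T_c,in)
ṁ_c = 62696 / [2.26 × (-3.84 − -23.6)] = 1403.9 kg/h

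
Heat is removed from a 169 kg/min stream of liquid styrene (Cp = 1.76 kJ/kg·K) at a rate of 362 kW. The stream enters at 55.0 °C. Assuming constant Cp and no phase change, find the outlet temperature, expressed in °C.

Q = 362 kW = 21720 kJ/min
ΔT = Q/(ṁ·Cp) = 21720/(169×1.76) = 73.023 K
T_out = 55.0 − 73.023 = -18.023 °C

T_out = -18.0 °C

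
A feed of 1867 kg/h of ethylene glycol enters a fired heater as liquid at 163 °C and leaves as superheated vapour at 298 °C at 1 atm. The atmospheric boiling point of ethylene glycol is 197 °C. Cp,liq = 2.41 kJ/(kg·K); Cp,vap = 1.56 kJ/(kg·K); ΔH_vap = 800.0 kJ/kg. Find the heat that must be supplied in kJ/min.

liquid 163→197 °C: 81.94 kJ/kg
vaporisation at 197 °C: 800 kJ/kg
vapour 197→298 °C: 157.56 kJ/kg
Δh = 81.94 + 800 + 157.56 = 1039.5 kJ/kg
Q = ṁ·Δh = 1867 kg/h × 1039.5 kJ/kg = 1.9407e+06 kJ/h
|Q| = 539.1 kW = 32346 kJ/min

Q = 32300 kJ/min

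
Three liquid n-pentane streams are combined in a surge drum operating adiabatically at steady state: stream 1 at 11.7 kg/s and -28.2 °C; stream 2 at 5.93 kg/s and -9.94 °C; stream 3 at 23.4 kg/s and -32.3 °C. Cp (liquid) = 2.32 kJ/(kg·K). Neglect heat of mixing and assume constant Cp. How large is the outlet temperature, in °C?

Energy balance with Q = 0: Σ ṁᵢCp,ᵢ(T_out − Tᵢ) = 0
T_out = Σ ṁᵢCp,ᵢTᵢ / Σ ṁᵢCp,ᵢ
      = -2655.7 / 95.19 = -27.899 °C

T_out = -27.9 °C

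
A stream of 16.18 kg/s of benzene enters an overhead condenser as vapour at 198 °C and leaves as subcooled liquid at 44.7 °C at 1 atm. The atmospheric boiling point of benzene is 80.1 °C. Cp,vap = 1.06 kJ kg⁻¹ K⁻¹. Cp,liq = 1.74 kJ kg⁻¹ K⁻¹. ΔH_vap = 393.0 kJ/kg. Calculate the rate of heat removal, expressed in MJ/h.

Q_c = 33800 MJ/h

vapour 198→80.1 °C: -124.97 kJ/kg
condensation at 80.1 °C: -393 kJ/kg
liquid 80.1→44.7 °C: -61.596 kJ/kg
Δh = -124.97 + -393 + -61.596 = -579.57 kJ/kg
Q = ṁ·Δh = 16.18 kg/s × -579.57 kJ/kg = -9377.4 kJ/s
|Q| = 9377.4 kW = 33759 MJ/h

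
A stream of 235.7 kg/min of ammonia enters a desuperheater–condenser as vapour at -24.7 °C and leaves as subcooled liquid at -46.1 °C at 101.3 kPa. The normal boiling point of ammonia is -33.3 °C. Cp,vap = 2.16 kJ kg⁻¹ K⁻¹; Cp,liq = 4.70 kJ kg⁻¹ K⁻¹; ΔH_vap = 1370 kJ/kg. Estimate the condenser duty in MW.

vapour -24.7→-33.3 °C: -18.576 kJ/kg
condensation at -33.3 °C: -1370 kJ/kg
liquid -33.3→-46.1 °C: -60.16 kJ/kg
Δh = -18.576 + -1370 + -60.16 = -1448.7 kJ/kg
Q = ṁ·Δh = 235.7 kg/min × -1448.7 kJ/kg = -341470 kJ/min
|Q| = 5691.1 kW = 5.6911 MW

Q_c = 5.69 MW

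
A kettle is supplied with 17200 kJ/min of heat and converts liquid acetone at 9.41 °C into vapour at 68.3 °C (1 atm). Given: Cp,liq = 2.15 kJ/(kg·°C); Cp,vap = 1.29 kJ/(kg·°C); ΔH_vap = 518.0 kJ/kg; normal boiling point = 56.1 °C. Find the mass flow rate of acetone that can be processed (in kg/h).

ṁ = 1630 kg/h

Δh = 2.15×(56.1−9.41) + 518.0 + 1.29×(68.3−56.1) = 634.12 kJ/kg
Q = 17200 kJ/min = 286.67 kJ/s = 1.032e+06 kJ/h
ṁ = Q/Δh = 1.032e+06 / 634.12 = 1627.4 kg/h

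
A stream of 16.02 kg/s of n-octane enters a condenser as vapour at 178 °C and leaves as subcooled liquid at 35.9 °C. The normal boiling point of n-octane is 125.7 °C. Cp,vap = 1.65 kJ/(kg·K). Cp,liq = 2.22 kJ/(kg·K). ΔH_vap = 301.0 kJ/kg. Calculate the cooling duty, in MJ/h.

Q_c = 33800 MJ/h

vapour 178→125.7 °C: -86.295 kJ/kg
condensation at 125.7 °C: -301 kJ/kg
liquid 125.7→35.9 °C: -199.36 kJ/kg
Δh = -86.295 + -301 + -199.36 = -586.65 kJ/kg
Q = ṁ·Δh = 16.02 kg/s × -586.65 kJ/kg = -9398.1 kJ/s
|Q| = 9398.1 kW = 33833 MJ/h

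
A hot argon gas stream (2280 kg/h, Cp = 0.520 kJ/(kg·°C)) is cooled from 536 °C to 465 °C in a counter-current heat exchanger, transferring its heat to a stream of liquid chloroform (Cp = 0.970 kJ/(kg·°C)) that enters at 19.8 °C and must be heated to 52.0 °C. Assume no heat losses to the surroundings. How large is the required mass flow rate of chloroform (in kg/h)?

ṁ_c = 2700 kg/h

Heat released by hot stream: Q = 2280 × 0.520 × (536 − 465) = 84178 kJ/h
Energy balance on cold side (adiabatic exchanger): Q = ṁ_c·Cp_c·(T_c,out − T_c,in)
ṁ_c = 84178 / [0.970 × (52.0 − 19.8)] = 2695.1 kg/h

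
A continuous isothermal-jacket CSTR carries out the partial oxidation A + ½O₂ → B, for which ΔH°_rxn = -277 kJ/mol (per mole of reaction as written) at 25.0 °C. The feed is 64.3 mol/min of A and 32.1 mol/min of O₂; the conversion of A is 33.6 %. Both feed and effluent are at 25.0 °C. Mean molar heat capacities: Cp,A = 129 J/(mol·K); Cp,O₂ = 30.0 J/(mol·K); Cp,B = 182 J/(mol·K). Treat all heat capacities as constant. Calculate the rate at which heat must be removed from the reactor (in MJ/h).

Q_out = 359 MJ/h

Extent of reaction ξ = 0.336 × 64.3 = 21.605 mol/min
Reaction term: ξ·ΔH°_rxn = 21.605 × -277 = -5984.5 kJ/min
Q = ΔH = -5984.5 kJ/min = -99.742 kW
Heat removed = 359.07 MJ/h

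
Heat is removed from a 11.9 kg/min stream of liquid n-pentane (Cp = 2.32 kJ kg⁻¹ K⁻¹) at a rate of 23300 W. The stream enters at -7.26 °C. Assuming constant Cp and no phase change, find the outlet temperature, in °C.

Q = 23300 W = 1398 kJ/min
ΔT = Q/(ṁ·Cp) = 1398/(11.9×2.32) = 50.637 K
T_out = -7.26 − 50.637 = -57.897 °C

T_out = -57.9 °C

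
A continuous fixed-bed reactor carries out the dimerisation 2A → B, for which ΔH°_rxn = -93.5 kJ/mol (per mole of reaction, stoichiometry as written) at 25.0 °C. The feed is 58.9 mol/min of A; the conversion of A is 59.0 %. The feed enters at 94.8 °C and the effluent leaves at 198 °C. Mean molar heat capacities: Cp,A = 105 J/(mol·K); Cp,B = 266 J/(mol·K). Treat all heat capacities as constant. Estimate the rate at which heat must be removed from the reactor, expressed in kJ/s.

Q_out = 13.6 kJ/s

Extent of reaction ξ = 0.590 × 58.9 / 2 = 17.375 mol/min
Reaction term: ξ·ΔH°_rxn = 17.375 × -93.5 = -1624.6 kJ/min
Sensible, feed 94.8→25 °C: -431.68 kJ/min
Outlet flows (mol/min): A 24.149, B 17.375
Sensible, products 25→198 °C: 1238.3 kJ/min
Q = ΔH = -818.04 kJ/min = -13.634 kW
Heat removed = 13.634 kJ/s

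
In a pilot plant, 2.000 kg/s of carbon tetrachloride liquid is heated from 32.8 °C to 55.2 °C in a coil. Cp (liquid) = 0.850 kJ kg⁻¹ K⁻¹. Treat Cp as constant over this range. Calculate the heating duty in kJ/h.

Q = 137000 kJ/h

Q = ṁ·Cp·ΔT = 2.000 × 0.850 × (55.2 − 32.8) = 38.08 kJ/s
Heating duty = 137090 kJ/h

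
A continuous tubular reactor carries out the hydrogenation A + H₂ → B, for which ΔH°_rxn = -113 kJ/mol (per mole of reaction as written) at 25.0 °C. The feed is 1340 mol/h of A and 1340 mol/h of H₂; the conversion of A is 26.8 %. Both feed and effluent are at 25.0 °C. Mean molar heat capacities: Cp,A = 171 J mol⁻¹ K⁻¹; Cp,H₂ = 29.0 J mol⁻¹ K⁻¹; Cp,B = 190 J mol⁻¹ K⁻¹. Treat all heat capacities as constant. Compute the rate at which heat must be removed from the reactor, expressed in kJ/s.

Q_out = 11.3 kJ/s

Extent of reaction ξ = 0.268 × 1340 = 359.12 mol/h
Reaction term: ξ·ΔH°_rxn = 359.12 × -113 = -40581 kJ/h
Q = ΔH = -40581 kJ/h = -11.272 kW
Heat removed = 11.272 kJ/s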